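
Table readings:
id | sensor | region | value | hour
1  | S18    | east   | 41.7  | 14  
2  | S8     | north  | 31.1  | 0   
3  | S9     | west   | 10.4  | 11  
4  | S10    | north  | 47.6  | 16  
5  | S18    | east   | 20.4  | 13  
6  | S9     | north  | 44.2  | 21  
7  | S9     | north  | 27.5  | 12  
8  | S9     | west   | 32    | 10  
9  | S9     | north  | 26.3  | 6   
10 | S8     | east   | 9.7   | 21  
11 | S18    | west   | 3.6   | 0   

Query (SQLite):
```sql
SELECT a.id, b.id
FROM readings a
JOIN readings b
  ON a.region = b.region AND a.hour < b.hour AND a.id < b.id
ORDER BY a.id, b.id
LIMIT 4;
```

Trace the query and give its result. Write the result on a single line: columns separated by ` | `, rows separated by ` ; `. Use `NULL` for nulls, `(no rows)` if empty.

Pairs (a,b) with same region, a.hour < b.hour, a.id < b.id.
region groups: east:{1,5,10} north:{2,4,6,7,9} west:{3,8,11}
Ordered by (a.id, b.id); first 4.

1 | 10 ; 2 | 4 ; 2 | 6 ; 2 | 7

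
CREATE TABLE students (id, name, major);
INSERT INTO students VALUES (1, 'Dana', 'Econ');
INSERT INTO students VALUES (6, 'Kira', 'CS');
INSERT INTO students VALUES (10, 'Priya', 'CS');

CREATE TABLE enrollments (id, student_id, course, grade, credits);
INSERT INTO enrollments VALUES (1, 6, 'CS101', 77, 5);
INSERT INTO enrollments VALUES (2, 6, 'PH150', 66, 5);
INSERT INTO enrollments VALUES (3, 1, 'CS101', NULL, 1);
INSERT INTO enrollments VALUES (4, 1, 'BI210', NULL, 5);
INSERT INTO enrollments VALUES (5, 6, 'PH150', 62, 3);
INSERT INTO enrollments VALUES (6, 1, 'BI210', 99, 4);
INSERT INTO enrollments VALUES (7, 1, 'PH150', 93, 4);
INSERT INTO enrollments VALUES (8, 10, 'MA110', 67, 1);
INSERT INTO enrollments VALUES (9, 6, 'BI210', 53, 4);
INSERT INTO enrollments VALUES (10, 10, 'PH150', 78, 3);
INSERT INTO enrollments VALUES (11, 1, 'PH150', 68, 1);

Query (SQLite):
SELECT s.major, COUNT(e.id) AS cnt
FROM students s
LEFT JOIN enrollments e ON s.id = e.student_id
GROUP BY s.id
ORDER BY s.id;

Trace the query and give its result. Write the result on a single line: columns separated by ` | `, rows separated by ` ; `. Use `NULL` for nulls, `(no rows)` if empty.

Econ | 5 ; CS | 4 ; CS | 2

LEFT JOIN keeps every students row; unmatched ones get NULL for enrollments columns.
Group by students.id and compute COUNT(e.id). COUNT(col) of an all-NULL group is 0.
  1: ids {3, 4, 6, 7, 11} → COUNT(e.id)=5
  6: ids {1, 2, 5, 9} → COUNT(e.id)=4
  10: ids {8, 10} → COUNT(e.id)=2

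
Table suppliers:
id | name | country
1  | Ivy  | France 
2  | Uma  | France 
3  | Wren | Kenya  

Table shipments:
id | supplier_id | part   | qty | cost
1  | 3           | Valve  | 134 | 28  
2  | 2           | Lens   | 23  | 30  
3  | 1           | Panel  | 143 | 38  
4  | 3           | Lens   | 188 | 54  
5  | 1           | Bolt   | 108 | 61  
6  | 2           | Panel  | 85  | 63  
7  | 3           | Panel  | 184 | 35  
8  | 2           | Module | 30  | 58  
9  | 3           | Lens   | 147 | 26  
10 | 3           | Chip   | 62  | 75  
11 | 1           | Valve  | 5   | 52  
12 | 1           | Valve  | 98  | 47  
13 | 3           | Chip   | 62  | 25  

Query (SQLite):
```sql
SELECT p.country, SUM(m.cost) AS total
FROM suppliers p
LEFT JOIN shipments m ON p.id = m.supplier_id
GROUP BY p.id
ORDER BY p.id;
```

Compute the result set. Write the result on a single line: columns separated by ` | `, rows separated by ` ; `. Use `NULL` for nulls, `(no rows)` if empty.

France | 198 ; France | 151 ; Kenya | 243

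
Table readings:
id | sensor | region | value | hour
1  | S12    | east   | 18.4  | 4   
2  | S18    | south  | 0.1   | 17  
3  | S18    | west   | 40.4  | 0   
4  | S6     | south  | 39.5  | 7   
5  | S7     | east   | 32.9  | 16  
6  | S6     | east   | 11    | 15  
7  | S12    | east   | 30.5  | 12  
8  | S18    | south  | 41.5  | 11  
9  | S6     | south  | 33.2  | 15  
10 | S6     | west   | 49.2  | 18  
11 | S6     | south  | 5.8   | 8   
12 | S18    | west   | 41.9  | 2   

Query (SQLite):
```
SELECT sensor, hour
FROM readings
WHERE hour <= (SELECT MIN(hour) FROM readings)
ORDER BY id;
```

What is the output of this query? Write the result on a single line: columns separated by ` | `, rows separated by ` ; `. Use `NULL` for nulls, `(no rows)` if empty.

S18 | 0

Scalar subquery: MIN(hour) over all readings rows = 0.
Keep rows where hour <= that value.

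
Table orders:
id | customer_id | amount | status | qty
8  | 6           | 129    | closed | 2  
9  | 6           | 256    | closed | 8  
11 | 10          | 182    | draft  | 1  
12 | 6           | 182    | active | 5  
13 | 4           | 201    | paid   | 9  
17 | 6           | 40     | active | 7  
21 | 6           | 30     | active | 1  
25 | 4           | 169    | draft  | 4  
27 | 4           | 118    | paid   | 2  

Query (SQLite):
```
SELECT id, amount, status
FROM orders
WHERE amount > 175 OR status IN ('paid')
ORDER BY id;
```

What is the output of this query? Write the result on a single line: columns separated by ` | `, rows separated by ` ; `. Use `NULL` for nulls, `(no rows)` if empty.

amount > 175: ids {9, 11, 12, 13}
status IN ('paid'): ids {13, 27}
Combine with OR.

9 | 256 | closed ; 11 | 182 | draft ; 12 | 182 | active ; 13 | 201 | paid ; 27 | 118 | paid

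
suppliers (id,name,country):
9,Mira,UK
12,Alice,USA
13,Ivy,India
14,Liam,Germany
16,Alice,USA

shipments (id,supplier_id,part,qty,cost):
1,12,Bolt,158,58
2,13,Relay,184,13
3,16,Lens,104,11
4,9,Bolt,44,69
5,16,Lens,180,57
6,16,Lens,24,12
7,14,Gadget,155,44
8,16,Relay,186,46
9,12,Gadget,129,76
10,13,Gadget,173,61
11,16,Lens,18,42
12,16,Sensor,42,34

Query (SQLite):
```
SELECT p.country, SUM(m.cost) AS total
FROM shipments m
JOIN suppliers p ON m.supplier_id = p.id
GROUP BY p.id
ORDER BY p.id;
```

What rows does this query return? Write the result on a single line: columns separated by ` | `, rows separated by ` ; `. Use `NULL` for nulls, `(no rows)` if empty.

UK | 69 ; USA | 134 ; India | 74 ; Germany | 44 ; USA | 202

Join each shipments row to its suppliers via supplier_id.
Group joined rows by suppliers.id; compute SUM(m.cost) per group.
  9: ids {4} → SUM(m.cost)=69
  12: ids {1, 9} → SUM(m.cost)=134
  13: ids {2, 10} → SUM(m.cost)=74
  14: ids {7} → SUM(m.cost)=44
  16: ids {3, 5, 6, 8, 11, 12} → SUM(m.cost)=202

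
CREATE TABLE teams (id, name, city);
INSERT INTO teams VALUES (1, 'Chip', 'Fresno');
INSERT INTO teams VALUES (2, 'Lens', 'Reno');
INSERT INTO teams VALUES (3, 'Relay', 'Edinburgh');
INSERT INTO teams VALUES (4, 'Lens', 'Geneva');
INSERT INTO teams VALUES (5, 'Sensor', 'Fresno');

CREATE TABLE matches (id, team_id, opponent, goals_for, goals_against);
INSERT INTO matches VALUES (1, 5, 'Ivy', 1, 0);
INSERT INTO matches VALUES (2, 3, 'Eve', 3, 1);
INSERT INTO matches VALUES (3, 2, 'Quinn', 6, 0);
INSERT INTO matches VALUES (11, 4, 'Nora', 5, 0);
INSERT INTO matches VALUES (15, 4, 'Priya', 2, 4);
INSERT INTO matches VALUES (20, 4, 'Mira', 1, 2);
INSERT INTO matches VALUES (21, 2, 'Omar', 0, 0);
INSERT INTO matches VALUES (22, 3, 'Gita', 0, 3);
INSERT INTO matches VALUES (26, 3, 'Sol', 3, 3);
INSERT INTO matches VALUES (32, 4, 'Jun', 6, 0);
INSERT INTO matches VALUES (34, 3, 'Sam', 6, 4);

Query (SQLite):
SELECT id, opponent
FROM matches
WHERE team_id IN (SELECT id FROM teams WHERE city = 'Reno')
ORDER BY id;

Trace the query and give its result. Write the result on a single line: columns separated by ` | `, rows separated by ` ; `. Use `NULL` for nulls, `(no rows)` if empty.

3 | Quinn ; 21 | Omar

Inner query: teams.id where city = 'Reno'.
Outer: keep matches rows whose team_id is in that set.
Inner query → {2}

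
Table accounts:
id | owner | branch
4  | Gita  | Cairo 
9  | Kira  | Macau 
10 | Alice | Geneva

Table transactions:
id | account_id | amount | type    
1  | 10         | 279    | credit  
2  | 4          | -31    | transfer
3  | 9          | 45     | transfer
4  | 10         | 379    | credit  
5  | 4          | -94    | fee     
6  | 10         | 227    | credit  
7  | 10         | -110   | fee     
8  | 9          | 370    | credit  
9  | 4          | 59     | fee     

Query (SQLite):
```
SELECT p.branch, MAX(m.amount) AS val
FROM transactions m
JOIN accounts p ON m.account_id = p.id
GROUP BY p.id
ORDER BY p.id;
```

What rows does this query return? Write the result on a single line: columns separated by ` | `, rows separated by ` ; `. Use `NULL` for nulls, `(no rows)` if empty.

Join each transactions row to its accounts via account_id.
Group joined rows by accounts.id; compute MAX(m.amount) per group.
  4: ids {2, 5, 9} → MAX(m.amount)=59
  9: ids {3, 8} → MAX(m.amount)=370
  10: ids {1, 4, 6, 7} → MAX(m.amount)=379

Cairo | 59 ; Macau | 370 ; Geneva | 379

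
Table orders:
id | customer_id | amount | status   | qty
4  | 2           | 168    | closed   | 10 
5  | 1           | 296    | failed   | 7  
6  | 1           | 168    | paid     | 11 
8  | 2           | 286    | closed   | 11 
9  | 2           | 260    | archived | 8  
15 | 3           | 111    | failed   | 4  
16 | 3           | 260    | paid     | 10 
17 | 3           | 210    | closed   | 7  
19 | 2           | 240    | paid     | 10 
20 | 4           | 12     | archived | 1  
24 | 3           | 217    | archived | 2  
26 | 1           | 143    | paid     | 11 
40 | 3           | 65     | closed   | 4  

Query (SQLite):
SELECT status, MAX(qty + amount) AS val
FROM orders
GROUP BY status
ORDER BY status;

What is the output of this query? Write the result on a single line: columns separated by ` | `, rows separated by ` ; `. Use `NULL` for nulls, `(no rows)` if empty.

For each row compute qty + amount.
Group by status; take MAX of the expression per group.
  archived: ids {9, 20, 24} → MAX(qty + amount)=268
  closed: ids {4, 8, 17, 40} → MAX(qty + amount)=297
  failed: ids {5, 15} → MAX(qty + amount)=303
  paid: ids {6, 16, 19, 26} → MAX(qty + amount)=270

archived | 268 ; closed | 297 ; failed | 303 ; paid | 270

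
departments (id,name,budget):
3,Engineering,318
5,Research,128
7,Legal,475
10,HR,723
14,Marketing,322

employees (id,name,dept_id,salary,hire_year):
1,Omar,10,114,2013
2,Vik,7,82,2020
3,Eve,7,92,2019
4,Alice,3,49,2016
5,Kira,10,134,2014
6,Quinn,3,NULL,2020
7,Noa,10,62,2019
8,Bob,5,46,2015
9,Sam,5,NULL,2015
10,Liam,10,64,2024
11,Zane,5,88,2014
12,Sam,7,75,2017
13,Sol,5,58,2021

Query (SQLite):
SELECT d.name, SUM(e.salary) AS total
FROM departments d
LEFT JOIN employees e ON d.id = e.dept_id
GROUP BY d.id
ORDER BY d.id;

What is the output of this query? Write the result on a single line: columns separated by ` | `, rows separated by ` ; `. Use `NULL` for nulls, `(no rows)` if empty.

LEFT JOIN keeps every departments row; unmatched ones get NULL for employees columns.
Group by departments.id and compute SUM(e.salary). SUM over an all-NULL group is NULL.
  3: ids {4, 6} → SUM(e.salary)=49
  5: ids {8, 9, 11, 13} → SUM(e.salary)=192
  7: ids {2, 3, 12} → SUM(e.salary)=249
  10: ids {1, 5, 7, 10} → SUM(e.salary)=374
  14: ids {—} → SUM(e.salary)=NULL

Engineering | 49 ; Research | 192 ; Legal | 249 ; HR | 374 ; Marketing | NULL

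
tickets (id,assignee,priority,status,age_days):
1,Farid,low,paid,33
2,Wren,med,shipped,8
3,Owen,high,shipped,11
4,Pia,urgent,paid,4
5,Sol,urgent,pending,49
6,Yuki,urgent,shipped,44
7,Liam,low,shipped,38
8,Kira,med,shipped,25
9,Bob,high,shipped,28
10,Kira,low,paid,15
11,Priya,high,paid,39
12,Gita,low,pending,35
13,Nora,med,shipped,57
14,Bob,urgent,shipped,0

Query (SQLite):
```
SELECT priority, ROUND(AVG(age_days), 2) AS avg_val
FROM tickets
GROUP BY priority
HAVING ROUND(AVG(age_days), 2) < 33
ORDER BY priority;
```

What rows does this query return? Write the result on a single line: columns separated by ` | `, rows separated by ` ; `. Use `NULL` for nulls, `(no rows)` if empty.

high | 26 ; low | 30.25 ; med | 30 ; urgent | 24.25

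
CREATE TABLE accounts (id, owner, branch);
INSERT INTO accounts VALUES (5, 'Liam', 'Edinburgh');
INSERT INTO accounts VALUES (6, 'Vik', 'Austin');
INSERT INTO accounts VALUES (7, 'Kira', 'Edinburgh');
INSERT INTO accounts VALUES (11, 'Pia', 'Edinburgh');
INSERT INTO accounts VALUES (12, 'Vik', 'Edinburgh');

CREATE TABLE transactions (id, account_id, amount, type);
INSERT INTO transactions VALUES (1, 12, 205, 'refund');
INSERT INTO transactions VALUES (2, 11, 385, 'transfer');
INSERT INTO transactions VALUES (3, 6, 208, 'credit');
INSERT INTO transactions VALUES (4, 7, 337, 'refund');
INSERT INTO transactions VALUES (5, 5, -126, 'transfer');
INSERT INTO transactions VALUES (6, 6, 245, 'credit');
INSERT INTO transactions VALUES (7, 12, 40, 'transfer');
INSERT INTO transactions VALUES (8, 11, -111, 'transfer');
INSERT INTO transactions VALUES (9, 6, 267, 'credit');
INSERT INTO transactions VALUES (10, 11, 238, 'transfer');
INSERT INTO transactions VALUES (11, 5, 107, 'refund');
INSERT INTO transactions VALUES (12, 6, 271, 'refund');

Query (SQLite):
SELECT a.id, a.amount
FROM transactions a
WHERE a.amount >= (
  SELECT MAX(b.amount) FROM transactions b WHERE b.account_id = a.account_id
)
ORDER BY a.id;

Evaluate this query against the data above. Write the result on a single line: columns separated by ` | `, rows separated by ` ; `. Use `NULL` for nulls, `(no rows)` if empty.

1 | 205 ; 2 | 385 ; 4 | 337 ; 11 | 107 ; 12 | 271

For each transactions row a, compute MAX(amount) over rows sharing a.account_id.
Keep row a if a.amount >= that per-group MAX.
  account_id=5: MAX(amount) = 107
  account_id=6: MAX(amount) = 271
  account_id=7: MAX(amount) = 337
  account_id=11: MAX(amount) = 385
  account_id=12: MAX(amount) = 205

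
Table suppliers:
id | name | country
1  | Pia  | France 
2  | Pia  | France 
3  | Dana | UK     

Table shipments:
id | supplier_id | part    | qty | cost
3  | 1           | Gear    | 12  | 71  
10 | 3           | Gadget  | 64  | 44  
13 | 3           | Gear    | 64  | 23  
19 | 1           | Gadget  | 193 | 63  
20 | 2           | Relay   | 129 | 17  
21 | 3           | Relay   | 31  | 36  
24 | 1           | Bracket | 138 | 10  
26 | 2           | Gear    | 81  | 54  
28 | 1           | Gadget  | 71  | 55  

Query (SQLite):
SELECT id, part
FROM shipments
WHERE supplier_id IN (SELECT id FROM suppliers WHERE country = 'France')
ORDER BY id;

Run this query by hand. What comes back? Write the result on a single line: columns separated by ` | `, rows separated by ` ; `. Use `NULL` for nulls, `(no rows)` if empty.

Inner query: suppliers.id where country = 'France'.
Outer: keep shipments rows whose supplier_id is in that set.
Inner query → {1, 2}

3 | Gear ; 19 | Gadget ; 20 | Relay ; 24 | Bracket ; 26 | Gear ; 28 | Gadget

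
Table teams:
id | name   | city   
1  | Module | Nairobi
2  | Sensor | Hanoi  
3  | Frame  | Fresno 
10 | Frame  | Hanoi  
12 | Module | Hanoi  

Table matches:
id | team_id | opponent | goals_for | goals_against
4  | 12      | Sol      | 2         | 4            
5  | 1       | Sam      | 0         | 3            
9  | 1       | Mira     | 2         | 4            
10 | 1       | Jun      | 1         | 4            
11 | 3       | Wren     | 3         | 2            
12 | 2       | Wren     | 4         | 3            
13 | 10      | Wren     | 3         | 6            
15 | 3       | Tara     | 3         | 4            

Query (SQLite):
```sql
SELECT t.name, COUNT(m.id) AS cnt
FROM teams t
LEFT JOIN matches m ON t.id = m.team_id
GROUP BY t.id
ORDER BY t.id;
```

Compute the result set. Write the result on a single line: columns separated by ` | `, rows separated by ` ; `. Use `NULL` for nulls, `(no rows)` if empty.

Module | 3 ; Sensor | 1 ; Frame | 2 ; Frame | 1 ; Module | 1

LEFT JOIN keeps every teams row; unmatched ones get NULL for matches columns.
Group by teams.id and compute COUNT(m.id). COUNT(col) of an all-NULL group is 0.
  1: ids {5, 9, 10} → COUNT(m.id)=3
  2: ids {12} → COUNT(m.id)=1
  3: ids {11, 15} → COUNT(m.id)=2
  10: ids {13} → COUNT(m.id)=1
  12: ids {4} → COUNT(m.id)=1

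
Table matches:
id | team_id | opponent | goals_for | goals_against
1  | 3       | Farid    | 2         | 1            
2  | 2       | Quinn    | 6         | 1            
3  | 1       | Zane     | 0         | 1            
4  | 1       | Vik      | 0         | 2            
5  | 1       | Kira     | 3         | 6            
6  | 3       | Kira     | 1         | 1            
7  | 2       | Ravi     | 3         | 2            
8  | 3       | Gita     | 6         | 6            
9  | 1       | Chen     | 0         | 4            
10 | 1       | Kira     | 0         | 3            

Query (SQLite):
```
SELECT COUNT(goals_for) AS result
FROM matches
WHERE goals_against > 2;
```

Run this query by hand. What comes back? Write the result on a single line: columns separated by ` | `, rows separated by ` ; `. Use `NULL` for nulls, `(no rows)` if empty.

4

Rows where goals_against > 2 → goals_for values: [3, 6, 0, 0].
COUNT(goals_for) counts non-NULL values → 4.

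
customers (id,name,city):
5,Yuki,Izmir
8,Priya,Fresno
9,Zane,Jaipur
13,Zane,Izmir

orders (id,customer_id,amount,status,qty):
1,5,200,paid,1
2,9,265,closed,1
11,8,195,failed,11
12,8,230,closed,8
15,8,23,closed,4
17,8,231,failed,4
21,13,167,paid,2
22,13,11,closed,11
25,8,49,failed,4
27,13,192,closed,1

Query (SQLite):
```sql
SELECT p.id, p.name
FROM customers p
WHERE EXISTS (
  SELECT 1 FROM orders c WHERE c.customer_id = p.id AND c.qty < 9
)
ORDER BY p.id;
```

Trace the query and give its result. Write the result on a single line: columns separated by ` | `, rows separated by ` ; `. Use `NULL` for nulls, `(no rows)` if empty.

5 | Yuki ; 8 | Priya ; 9 | Zane ; 13 | Zane

For each customers row, check whether any orders with matching customer_id has qty < 9.
Keep rows where that is true.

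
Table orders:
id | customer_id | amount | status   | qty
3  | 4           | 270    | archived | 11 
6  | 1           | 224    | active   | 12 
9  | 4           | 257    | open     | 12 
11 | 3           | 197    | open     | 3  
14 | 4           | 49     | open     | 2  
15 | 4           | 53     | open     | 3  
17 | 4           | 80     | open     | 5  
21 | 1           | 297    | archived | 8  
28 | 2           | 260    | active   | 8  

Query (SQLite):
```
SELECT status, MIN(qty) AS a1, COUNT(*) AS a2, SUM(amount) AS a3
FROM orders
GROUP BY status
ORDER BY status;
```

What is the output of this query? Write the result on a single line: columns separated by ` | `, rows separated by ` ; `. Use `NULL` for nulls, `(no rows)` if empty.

active | 8 | 2 | 484 ; archived | 8 | 2 | 567 ; open | 2 | 5 | 636

Group orders by status.
Per group compute: MIN(qty), COUNT(*), SUM(amount).
  active: ids {6, 28} → MIN(qty)=8, COUNT(*)=2, SUM(amount)=484
  archived: ids {3, 21} → MIN(qty)=8, COUNT(*)=2, SUM(amount)=567
  open: ids {9, 11, 14, 15, 17} → MIN(qty)=2, COUNT(*)=5, SUM(amount)=636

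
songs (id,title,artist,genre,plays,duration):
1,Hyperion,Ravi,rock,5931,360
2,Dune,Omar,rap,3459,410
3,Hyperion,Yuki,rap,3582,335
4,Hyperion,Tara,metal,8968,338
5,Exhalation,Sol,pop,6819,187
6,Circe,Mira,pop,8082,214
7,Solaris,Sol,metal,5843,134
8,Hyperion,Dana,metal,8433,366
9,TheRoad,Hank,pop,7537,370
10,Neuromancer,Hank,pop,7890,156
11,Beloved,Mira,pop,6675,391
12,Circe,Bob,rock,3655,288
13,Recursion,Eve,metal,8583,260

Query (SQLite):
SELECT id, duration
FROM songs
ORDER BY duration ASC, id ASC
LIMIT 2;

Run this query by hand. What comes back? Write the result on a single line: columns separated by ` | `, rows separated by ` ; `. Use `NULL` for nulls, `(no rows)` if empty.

7 | 134 ; 10 | 156

Sort by duration asc, tiebreak id asc: (134, id=7), (156, id=10), (187, id=5), (214, id=6), (260, id=13) …. Take first 2.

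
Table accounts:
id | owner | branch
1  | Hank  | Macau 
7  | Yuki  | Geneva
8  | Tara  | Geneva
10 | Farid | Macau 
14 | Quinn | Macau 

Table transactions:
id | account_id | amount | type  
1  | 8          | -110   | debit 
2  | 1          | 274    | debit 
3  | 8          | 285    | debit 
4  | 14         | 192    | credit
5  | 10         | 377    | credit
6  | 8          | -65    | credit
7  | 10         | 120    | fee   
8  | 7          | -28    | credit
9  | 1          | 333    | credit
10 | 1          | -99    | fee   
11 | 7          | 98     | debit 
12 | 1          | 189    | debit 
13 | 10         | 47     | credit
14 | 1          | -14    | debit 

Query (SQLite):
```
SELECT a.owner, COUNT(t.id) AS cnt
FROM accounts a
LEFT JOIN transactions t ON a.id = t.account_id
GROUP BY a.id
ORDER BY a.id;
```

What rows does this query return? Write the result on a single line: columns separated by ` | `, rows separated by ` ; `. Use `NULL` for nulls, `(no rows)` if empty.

Hank | 5 ; Yuki | 2 ; Tara | 3 ; Farid | 3 ; Quinn | 1

LEFT JOIN keeps every accounts row; unmatched ones get NULL for transactions columns.
Group by accounts.id and compute COUNT(t.id). COUNT(col) of an all-NULL group is 0.
  1: ids {2, 9, 10, 12, 14} → COUNT(t.id)=5
  7: ids {8, 11} → COUNT(t.id)=2
  8: ids {1, 3, 6} → COUNT(t.id)=3
  10: ids {5, 7, 13} → COUNT(t.id)=3
  14: ids {4} → COUNT(t.id)=1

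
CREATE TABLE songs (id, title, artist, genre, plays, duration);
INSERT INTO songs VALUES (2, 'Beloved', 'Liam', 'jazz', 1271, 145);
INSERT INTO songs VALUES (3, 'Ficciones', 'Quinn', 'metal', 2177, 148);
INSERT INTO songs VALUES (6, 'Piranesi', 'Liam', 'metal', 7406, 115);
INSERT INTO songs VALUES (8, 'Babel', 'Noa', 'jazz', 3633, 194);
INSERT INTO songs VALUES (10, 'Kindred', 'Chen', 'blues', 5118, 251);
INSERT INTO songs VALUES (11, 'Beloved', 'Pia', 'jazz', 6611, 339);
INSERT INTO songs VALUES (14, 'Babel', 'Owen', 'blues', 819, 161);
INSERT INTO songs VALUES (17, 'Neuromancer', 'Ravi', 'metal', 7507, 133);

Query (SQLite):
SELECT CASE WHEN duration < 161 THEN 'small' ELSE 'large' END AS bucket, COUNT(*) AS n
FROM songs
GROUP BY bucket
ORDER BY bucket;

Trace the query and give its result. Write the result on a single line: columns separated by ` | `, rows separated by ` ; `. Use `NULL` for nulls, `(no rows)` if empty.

Bucket rows by duration < 161 → 'small' else 'large'; count each bucket.

large | 4 ; small | 4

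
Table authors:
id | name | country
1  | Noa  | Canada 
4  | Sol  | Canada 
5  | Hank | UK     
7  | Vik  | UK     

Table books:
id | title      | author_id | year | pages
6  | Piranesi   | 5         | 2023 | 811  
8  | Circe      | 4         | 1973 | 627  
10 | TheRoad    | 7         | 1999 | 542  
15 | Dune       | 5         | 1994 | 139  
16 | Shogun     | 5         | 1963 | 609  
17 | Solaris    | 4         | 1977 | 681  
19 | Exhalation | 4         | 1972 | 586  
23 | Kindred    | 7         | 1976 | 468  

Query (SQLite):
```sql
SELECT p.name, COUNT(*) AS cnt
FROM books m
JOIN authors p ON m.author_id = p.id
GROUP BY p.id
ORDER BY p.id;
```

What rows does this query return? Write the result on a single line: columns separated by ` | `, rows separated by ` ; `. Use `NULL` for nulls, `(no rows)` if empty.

Sol | 3 ; Hank | 3 ; Vik | 2

Join each books row to its authors via author_id.
Group joined rows by authors.id; compute COUNT(*) per group.
  4: ids {8, 17, 19} → COUNT(*)=3
  5: ids {6, 15, 16} → COUNT(*)=3
  7: ids {10, 23} → COUNT(*)=2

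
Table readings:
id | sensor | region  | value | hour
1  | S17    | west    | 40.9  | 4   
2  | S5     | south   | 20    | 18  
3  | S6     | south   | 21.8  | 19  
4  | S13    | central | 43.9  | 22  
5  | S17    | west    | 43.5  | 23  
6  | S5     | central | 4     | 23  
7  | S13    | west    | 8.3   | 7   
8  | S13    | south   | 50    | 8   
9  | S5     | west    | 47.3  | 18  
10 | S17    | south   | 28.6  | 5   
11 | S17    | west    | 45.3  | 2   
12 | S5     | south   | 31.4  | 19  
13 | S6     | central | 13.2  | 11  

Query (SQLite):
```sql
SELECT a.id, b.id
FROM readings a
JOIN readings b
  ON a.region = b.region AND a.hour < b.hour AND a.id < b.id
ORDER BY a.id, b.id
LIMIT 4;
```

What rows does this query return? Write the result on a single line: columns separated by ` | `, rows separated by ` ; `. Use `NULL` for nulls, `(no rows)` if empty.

1 | 5 ; 1 | 7 ; 1 | 9 ; 2 | 3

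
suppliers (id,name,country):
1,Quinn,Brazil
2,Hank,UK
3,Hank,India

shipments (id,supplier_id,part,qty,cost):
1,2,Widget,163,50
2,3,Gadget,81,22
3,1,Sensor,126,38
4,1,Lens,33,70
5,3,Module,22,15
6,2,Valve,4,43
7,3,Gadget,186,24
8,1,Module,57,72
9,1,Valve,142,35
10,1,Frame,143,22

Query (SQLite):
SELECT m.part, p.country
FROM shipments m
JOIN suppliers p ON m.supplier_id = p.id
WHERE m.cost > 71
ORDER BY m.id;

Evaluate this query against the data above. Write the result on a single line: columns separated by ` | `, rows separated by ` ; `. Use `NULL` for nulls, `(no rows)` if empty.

Module | Brazil

Each shipments row matches the suppliers row where supplier_id = suppliers.id.
Then keep rows with m.cost > 71.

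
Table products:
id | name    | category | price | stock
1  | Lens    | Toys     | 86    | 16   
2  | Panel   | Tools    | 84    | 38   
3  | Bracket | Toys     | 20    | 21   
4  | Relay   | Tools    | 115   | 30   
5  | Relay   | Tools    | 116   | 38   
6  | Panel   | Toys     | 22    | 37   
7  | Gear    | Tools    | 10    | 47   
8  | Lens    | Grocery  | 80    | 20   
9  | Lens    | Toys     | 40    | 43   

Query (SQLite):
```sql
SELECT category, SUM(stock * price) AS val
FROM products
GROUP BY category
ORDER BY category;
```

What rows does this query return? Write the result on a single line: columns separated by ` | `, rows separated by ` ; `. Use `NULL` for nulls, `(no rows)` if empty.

Grocery | 1600 ; Tools | 11520 ; Toys | 4330

For each row compute stock * price.
Group by category; take SUM of the expression per group.
  Grocery: ids {8} → SUM(stock * price)=1600
  Tools: ids {2, 4, 5, 7} → SUM(stock * price)=11520
  Toys: ids {1, 3, 6, 9} → SUM(stock * price)=4330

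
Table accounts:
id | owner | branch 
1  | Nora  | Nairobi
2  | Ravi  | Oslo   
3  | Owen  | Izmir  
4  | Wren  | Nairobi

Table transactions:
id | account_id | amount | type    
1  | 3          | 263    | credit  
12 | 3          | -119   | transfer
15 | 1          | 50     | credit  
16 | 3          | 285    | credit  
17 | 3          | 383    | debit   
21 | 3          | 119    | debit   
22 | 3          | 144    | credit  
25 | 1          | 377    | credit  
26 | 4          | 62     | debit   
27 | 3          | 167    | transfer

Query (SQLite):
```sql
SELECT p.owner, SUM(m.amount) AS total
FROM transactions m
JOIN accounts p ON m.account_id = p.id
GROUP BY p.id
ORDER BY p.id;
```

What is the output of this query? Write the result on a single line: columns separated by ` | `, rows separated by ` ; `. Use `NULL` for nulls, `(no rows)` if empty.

Nora | 427 ; Owen | 1242 ; Wren | 62

Join each transactions row to its accounts via account_id.
Group joined rows by accounts.id; compute SUM(m.amount) per group.
  1: ids {15, 25} → SUM(m.amount)=427
  3: ids {1, 12, 16, 17, 21, 22, 27} → SUM(m.amount)=1242
  4: ids {26} → SUM(m.amount)=62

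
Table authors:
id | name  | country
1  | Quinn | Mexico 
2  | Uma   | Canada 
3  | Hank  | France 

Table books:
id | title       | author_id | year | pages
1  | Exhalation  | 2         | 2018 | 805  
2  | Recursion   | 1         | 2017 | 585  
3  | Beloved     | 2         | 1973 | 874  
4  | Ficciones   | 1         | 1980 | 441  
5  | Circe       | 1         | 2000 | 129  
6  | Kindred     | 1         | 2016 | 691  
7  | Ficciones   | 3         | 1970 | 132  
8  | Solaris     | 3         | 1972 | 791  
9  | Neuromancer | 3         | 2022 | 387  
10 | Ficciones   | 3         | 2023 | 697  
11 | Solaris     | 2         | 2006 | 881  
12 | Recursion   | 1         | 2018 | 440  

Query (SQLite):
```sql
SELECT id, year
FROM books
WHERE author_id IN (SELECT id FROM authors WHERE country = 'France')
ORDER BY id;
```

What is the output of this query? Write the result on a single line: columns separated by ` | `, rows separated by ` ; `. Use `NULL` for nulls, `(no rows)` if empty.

Inner query: authors.id where country = 'France'.
Outer: keep books rows whose author_id is in that set.
Inner query → {3}

7 | 1970 ; 8 | 1972 ; 9 | 2022 ; 10 | 2023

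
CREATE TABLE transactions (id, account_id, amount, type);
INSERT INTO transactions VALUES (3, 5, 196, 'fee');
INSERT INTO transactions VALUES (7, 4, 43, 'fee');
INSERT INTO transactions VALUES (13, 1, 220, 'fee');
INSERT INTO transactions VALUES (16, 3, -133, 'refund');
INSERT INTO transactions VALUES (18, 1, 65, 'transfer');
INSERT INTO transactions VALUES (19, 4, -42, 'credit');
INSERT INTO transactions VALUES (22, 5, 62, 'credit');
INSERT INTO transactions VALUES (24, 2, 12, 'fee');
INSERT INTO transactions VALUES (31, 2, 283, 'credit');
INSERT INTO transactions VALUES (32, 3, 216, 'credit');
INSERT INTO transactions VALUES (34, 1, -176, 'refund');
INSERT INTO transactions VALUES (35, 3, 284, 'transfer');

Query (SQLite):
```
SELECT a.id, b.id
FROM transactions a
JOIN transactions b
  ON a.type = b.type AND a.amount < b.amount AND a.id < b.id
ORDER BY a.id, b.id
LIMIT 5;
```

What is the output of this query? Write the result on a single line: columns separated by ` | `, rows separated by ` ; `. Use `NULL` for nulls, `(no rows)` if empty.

3 | 13 ; 7 | 13 ; 18 | 35 ; 19 | 22 ; 19 | 31

Pairs (a,b) with same type, a.amount < b.amount, a.id < b.id.
type groups: credit:{19,22,31,32} fee:{3,7,13,24} refund:{16,34} transfer:{18,35}
Ordered by (a.id, b.id); first 5.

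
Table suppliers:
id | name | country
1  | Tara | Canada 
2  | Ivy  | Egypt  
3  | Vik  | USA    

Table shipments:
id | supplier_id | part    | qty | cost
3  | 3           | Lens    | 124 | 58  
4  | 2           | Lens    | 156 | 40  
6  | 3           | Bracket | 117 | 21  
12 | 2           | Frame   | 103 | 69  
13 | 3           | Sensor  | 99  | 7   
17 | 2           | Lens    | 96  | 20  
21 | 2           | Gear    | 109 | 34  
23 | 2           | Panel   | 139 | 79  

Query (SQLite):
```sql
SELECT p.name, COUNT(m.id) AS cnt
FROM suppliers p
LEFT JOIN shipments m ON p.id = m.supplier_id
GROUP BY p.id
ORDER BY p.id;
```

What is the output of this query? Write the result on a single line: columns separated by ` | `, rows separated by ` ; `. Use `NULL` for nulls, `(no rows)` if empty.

LEFT JOIN keeps every suppliers row; unmatched ones get NULL for shipments columns.
Group by suppliers.id and compute COUNT(m.id). COUNT(col) of an all-NULL group is 0.
  1: ids {—} → COUNT(m.id)=0
  2: ids {4, 12, 17, 21, 23} → COUNT(m.id)=5
  3: ids {3, 6, 13} → COUNT(m.id)=3

Tara | 0 ; Ivy | 5 ; Vik | 3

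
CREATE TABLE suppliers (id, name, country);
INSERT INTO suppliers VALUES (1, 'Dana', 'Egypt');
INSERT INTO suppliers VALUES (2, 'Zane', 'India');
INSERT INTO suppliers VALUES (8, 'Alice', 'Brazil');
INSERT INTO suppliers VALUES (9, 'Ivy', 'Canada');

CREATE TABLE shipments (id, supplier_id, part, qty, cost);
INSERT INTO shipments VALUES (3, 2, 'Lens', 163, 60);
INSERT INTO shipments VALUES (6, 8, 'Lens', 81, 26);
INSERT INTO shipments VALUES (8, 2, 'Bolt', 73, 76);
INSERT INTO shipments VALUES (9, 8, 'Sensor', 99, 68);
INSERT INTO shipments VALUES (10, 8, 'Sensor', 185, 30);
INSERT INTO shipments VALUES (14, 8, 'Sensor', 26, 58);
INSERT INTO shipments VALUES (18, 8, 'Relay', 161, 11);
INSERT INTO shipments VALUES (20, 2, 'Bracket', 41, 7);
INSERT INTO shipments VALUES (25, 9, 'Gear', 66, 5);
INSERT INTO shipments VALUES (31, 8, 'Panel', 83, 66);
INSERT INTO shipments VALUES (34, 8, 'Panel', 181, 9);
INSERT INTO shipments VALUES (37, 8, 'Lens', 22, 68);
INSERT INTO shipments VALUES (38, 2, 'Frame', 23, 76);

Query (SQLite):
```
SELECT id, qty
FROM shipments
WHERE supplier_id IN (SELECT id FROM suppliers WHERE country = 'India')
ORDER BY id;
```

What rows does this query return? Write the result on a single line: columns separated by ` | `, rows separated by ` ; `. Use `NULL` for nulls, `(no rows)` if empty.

Inner query: suppliers.id where country = 'India'.
Outer: keep shipments rows whose supplier_id is in that set.
Inner query → {2}

3 | 163 ; 8 | 73 ; 20 | 41 ; 38 | 23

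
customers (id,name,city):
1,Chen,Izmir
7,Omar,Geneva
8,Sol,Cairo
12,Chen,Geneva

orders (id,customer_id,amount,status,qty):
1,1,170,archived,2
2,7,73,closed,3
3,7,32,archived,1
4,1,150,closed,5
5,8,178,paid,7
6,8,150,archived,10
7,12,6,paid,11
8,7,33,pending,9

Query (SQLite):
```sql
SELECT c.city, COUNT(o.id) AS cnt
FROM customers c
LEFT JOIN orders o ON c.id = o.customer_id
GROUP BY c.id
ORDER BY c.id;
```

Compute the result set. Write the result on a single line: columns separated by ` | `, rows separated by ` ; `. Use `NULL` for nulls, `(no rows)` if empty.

Izmir | 2 ; Geneva | 3 ; Cairo | 2 ; Geneva | 1

LEFT JOIN keeps every customers row; unmatched ones get NULL for orders columns.
Group by customers.id and compute COUNT(o.id). COUNT(col) of an all-NULL group is 0.
  1: ids {1, 4} → COUNT(o.id)=2
  7: ids {2, 3, 8} → COUNT(o.id)=3
  8: ids {5, 6} → COUNT(o.id)=2
  12: ids {7} → COUNT(o.id)=1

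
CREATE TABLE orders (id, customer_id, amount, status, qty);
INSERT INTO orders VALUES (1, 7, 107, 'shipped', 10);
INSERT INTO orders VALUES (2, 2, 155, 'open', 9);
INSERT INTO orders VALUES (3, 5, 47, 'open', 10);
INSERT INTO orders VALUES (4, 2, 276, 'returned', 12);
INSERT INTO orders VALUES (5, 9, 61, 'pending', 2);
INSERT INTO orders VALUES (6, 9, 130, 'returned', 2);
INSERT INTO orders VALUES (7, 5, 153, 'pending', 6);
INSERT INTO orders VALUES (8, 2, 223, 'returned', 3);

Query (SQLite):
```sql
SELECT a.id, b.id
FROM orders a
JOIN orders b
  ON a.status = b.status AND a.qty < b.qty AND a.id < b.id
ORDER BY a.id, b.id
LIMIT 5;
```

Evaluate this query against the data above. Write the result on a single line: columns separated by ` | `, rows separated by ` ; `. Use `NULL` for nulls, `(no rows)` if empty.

Pairs (a,b) with same status, a.qty < b.qty, a.id < b.id.
status groups: open:{2,3} pending:{5,7} returned:{4,6,8} shipped:{1}
Ordered by (a.id, b.id); first 5.

2 | 3 ; 5 | 7 ; 6 | 8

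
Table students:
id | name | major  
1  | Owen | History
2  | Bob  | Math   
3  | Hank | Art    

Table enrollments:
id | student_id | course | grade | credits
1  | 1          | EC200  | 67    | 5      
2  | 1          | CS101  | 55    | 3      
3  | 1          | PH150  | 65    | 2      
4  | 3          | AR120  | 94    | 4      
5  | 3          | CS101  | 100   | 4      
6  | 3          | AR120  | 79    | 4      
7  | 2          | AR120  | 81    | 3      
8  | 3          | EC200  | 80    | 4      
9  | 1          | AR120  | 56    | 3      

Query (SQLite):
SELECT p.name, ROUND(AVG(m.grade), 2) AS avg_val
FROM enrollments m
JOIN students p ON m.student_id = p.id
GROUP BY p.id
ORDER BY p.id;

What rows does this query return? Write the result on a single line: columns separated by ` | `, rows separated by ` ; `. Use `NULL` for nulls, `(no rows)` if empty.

Owen | 60.75 ; Bob | 81 ; Hank | 88.25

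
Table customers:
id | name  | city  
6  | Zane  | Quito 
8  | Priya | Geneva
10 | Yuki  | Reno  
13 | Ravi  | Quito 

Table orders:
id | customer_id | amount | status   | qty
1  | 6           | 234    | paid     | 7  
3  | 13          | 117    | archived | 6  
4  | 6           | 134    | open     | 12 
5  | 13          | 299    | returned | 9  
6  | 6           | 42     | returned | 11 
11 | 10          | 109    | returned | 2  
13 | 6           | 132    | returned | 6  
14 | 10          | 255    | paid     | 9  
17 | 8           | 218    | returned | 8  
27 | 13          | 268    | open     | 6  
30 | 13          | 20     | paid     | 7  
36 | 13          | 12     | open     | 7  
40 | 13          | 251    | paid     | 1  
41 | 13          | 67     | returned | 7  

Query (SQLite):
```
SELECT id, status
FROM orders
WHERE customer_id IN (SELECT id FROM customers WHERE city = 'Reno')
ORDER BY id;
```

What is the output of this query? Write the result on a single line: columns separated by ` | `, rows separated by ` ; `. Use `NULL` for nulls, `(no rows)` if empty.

Inner query: customers.id where city = 'Reno'.
Outer: keep orders rows whose customer_id is in that set.
Inner query → {10}

11 | returned ; 14 | paid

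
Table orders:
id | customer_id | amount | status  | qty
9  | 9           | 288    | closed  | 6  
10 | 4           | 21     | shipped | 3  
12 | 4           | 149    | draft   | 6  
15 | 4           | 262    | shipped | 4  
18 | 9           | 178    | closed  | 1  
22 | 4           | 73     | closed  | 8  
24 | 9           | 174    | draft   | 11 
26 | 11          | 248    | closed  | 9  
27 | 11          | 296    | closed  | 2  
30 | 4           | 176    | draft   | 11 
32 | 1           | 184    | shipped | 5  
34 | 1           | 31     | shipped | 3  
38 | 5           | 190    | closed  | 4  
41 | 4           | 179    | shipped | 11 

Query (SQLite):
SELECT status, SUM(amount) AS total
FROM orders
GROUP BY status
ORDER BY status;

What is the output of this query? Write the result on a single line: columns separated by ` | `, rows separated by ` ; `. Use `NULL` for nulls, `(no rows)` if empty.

Partition orders by status; compute SUM(amount) within each group.
  closed: ids {9, 18, 22, 26, 27, 38} → SUM(amount)=1273
  draft: ids {12, 24, 30} → SUM(amount)=499
  shipped: ids {10, 15, 32, 34, 41} → SUM(amount)=677

closed | 1273 ; draft | 499 ; shipped | 677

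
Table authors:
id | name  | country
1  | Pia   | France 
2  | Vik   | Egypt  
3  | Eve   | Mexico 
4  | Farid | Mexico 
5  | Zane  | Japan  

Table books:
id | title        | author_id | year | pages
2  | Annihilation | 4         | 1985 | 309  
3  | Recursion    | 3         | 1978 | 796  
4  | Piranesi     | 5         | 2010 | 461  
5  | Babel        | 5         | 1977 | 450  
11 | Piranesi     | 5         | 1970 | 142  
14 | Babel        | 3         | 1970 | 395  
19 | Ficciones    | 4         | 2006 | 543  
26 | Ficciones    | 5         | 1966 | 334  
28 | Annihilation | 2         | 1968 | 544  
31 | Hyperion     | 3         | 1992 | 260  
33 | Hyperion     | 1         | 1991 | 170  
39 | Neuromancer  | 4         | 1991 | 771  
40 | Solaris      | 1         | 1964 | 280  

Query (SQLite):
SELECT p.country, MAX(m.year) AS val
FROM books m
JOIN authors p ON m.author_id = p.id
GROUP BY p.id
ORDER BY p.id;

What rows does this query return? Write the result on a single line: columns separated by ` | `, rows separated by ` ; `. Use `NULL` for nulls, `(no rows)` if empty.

France | 1991 ; Egypt | 1968 ; Mexico | 1992 ; Mexico | 2006 ; Japan | 2010

Join each books row to its authors via author_id.
Group joined rows by authors.id; compute MAX(m.year) per group.
  1: ids {33, 40} → MAX(m.year)=1991
  2: ids {28} → MAX(m.year)=1968
  3: ids {3, 14, 31} → MAX(m.year)=1992
  4: ids {2, 19, 39} → MAX(m.year)=2006
  5: ids {4, 5, 11, 26} → MAX(m.year)=2010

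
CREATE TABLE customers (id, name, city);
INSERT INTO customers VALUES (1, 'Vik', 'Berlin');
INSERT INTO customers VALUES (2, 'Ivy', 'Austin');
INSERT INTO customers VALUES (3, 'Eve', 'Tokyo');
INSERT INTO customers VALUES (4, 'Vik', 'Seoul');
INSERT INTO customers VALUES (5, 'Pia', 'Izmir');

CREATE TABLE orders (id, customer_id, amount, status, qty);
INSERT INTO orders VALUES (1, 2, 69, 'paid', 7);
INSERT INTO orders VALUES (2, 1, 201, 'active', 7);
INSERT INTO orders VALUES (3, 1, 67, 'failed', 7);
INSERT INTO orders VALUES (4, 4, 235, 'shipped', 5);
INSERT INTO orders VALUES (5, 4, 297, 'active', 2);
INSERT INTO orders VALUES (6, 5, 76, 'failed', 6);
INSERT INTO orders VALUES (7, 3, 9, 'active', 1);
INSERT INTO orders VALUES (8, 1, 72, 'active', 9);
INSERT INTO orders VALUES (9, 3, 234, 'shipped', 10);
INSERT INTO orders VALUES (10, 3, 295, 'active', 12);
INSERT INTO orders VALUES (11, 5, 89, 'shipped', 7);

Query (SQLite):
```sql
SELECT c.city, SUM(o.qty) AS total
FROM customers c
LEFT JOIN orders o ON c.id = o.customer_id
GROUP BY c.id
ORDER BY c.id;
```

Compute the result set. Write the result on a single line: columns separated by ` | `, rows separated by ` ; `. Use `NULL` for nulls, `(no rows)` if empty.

Berlin | 23 ; Austin | 7 ; Tokyo | 23 ; Seoul | 7 ; Izmir | 13

LEFT JOIN keeps every customers row; unmatched ones get NULL for orders columns.
Group by customers.id and compute SUM(o.qty). SUM over an all-NULL group is NULL.
  1: ids {2, 3, 8} → SUM(o.qty)=23
  2: ids {1} → SUM(o.qty)=7
  3: ids {7, 9, 10} → SUM(o.qty)=23
  4: ids {4, 5} → SUM(o.qty)=7
  5: ids {6, 11} → SUM(o.qty)=13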